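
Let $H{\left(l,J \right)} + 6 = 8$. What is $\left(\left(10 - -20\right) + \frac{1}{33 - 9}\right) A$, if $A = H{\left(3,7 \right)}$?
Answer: $\frac{721}{12} \approx 60.083$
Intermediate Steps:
$H{\left(l,J \right)} = 2$ ($H{\left(l,J \right)} = -6 + 8 = 2$)
$A = 2$
$\left(\left(10 - -20\right) + \frac{1}{33 - 9}\right) A = \left(\left(10 - -20\right) + \frac{1}{33 - 9}\right) 2 = \left(\left(10 + 20\right) + \frac{1}{24}\right) 2 = \left(30 + \frac{1}{24}\right) 2 = \frac{721}{24} \cdot 2 = \frac{721}{12}$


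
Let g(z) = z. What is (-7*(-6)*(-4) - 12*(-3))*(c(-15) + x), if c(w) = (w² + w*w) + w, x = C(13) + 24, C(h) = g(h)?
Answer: -62304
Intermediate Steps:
C(h) = h
x = 37 (x = 13 + 24 = 37)
c(w) = w + 2*w² (c(w) = (w² + w²) + w = 2*w² + w = w + 2*w²)
(-7*(-6)*(-4) - 12*(-3))*(c(-15) + x) = (-7*(-6)*(-4) - 12*(-3))*(-15*(1 + 2*(-15)) + 37) = (42*(-4) + 36)*(-15*(1 - 30) + 37) = (-168 + 36)*(-15*(-29) + 37) = -132*(435 + 37) = -132*472 = -62304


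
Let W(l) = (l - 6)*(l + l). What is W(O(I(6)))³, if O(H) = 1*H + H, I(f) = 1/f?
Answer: -39304/729 ≈ -53.915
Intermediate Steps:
O(H) = 2*H (O(H) = H + H = 2*H)
W(l) = 2*l*(-6 + l) (W(l) = (-6 + l)*(2*l) = 2*l*(-6 + l))
W(O(I(6)))³ = (2*(2/6)*(-6 + 2/6))³ = (2*(2*(⅙))*(-6 + 2*(⅙)))³ = (2*(⅓)*(-6 + ⅓))³ = (2*(⅓)*(-17/3))³ = (-34/9)³ = -39304/729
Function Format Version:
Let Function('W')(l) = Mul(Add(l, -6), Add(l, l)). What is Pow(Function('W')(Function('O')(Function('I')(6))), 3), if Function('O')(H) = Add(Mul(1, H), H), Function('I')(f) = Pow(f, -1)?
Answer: Rational(-39304, 729) ≈ -53.915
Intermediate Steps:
Function('O')(H) = Mul(2, H) (Function('O')(H) = Add(H, H) = Mul(2, H))
Function('W')(l) = Mul(2, l, Add(-6, l)) (Function('W')(l) = Mul(Add(-6, l), Mul(2, l)) = Mul(2, l, Add(-6, l)))
Pow(Function('W')(Function('O')(Function('I')(6))), 3) = Pow(Mul(2, Mul(2, Pow(6, -1)), Add(-6, Mul(2, Pow(6, -1)))), 3) = Pow(Mul(2, Mul(2, Rational(1, 6)), Add(-6, Mul(2, Rational(1, 6)))), 3) = Pow(Mul(2, Rational(1, 3), Add(-6, Rational(1, 3))), 3) = Pow(Mul(2, Rational(1, 3), Rational(-17, 3)), 3) = Pow(Rational(-34, 9), 3) = Rational(-39304, 729)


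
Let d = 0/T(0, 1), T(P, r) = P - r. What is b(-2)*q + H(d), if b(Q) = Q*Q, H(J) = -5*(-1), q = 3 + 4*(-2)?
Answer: -15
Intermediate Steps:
q = -5 (q = 3 - 8 = -5)
d = 0 (d = 0/(0 - 1*1) = 0/(0 - 1) = 0/(-1) = 0*(-1) = 0)
H(J) = 5
b(Q) = Q²
b(-2)*q + H(d) = (-2)²*(-5) + 5 = 4*(-5) + 5 = -20 + 5 = -15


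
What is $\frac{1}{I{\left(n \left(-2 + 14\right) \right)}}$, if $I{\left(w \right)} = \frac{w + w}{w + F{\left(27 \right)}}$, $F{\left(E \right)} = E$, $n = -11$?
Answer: $\frac{35}{88} \approx 0.39773$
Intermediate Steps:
$I{\left(w \right)} = \frac{2 w}{27 + w}$ ($I{\left(w \right)} = \frac{w + w}{w + 27} = \frac{2 w}{27 + w}$)
$\frac{1}{I{\left(n \left(-2 + 14\right) \right)}} = \frac{1}{2 \left(- 11 \left(-2 + 14\right)\right) \frac{1}{27 - 11 \left(-2 + 14\right)}} = \frac{1}{2 \left(\left(-11\right) 12\right) \frac{1}{27 - 132}} = \frac{1}{2 \left(-132\right) \frac{1}{27 - 132}} = \frac{1}{2 \left(-132\right) \frac{1}{-105}} = \frac{1}{2 \left(-132\right) \left(- \frac{1}{105}\right)} = \frac{1}{\frac{88}{35}} = \frac{35}{88}$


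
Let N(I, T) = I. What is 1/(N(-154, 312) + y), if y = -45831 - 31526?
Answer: -1/77511 ≈ -1.2901e-5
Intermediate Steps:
y = -77357
1/(N(-154, 312) + y) = 1/(-154 - 77357) = 1/(-77511) = -1/77511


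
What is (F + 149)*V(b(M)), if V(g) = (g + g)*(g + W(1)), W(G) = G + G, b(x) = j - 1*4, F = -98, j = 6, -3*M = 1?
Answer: 816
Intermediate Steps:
M = -⅓ (M = -⅓*1 = -⅓ ≈ -0.33333)
b(x) = 2 (b(x) = 6 - 1*4 = 6 - 4 = 2)
W(G) = 2*G
V(g) = 2*g*(2 + g) (V(g) = (g + g)*(g + 2*1) = (2*g)*(g + 2) = (2*g)*(2 + g) = 2*g*(2 + g))
(F + 149)*V(b(M)) = (-98 + 149)*(2*2*(2 + 2)) = 51*(2*2*4) = 51*16 = 816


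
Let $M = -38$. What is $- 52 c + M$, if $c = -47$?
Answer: $2406$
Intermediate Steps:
$- 52 c + M = \left(-52\right) \left(-47\right) - 38 = 2444 - 38 = 2406$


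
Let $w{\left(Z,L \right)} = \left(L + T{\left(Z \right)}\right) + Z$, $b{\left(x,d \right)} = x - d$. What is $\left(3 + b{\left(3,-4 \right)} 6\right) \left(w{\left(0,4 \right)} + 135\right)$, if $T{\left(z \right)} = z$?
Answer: $6255$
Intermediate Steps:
$w{\left(Z,L \right)} = L + 2 Z$ ($w{\left(Z,L \right)} = \left(L + Z\right) + Z = L + 2 Z$)
$\left(3 + b{\left(3,-4 \right)} 6\right) \left(w{\left(0,4 \right)} + 135\right) = \left(3 + \left(3 - -4\right) 6\right) \left(\left(4 + 2 \cdot 0\right) + 135\right) = \left(3 + \left(3 + 4\right) 6\right) \left(\left(4 + 0\right) + 135\right) = \left(3 + 7 \cdot 6\right) \left(4 + 135\right) = \left(3 + 42\right) 139 = 45 \cdot 139 = 6255$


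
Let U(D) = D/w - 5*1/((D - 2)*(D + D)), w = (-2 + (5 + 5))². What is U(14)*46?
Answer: 3151/336 ≈ 9.3780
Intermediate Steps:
w = 64 (w = (-2 + 10)² = 8² = 64)
U(D) = D/64 - 5/(2*D*(-2 + D)) (U(D) = D/64 - 5*1/((D - 2)*(D + D)) = D*(1/64) - 5*1/(2*D*(-2 + D)) = D/64 - 5*1/(2*D*(-2 + D)) = D/64 - 5/(2*D*(-2 + D)))
U(14)*46 = ((1/64)*(-160 + 14³ - 2*14²)/(14*(-2 + 14)))*46 = ((1/64)*(1/14)*(-160 + 2744 - 2*196)/12)*46 = ((1/64)*(1/14)*(1/12)*(-160 + 2744 - 392))*46 = ((1/64)*(1/14)*(1/12)*2192)*46 = (137/672)*46 = 3151/336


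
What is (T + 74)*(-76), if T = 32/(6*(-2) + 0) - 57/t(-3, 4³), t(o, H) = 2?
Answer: -9766/3 ≈ -3255.3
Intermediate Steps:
T = -187/6 (T = 32/(6*(-2) + 0) - 57/2 = 32/(-12 + 0) - 57*½ = 32/(-12) - 57/2 = 32*(-1/12) - 57/2 = -8/3 - 57/2 = -187/6 ≈ -31.167)
(T + 74)*(-76) = (-187/6 + 74)*(-76) = (257/6)*(-76) = -9766/3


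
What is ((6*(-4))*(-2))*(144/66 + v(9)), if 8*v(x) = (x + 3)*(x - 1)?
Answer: 7488/11 ≈ 680.73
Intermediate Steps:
v(x) = (-1 + x)*(3 + x)/8 (v(x) = ((x + 3)*(x - 1))/8 = ((3 + x)*(-1 + x))/8 = ((-1 + x)*(3 + x))/8 = (-1 + x)*(3 + x)/8)
((6*(-4))*(-2))*(144/66 + v(9)) = ((6*(-4))*(-2))*(144/66 + (-3/8 + (¼)*9 + (⅛)*9²)) = (-24*(-2))*(144*(1/66) + (-3/8 + 9/4 + (⅛)*81)) = 48*(24/11 + (-3/8 + 9/4 + 81/8)) = 48*(24/11 + 12) = 48*(156/11) = 7488/11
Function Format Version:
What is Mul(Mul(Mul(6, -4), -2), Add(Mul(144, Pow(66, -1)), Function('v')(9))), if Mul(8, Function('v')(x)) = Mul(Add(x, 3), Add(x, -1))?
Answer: Rational(7488, 11) ≈ 680.73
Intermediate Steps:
Function('v')(x) = Mul(Rational(1, 8), Add(-1, x), Add(3, x)) (Function('v')(x) = Mul(Rational(1, 8), Mul(Add(x, 3), Add(x, -1))) = Mul(Rational(1, 8), Mul(Add(3, x), Add(-1, x))) = Mul(Rational(1, 8), Mul(Add(-1, x), Add(3, x))) = Mul(Rational(1, 8), Add(-1, x), Add(3, x)))
Mul(Mul(Mul(6, -4), -2), Add(Mul(144, Pow(66, -1)), Function('v')(9))) = Mul(Mul(Mul(6, -4), -2), Add(Mul(144, Pow(66, -1)), Add(Rational(-3, 8), Mul(Rational(1, 4), 9), Mul(Rational(1, 8), Pow(9, 2))))) = Mul(Mul(-24, -2), Add(Mul(144, Rational(1, 66)), Add(Rational(-3, 8), Rational(9, 4), Mul(Rational(1, 8), 81)))) = Mul(48, Add(Rational(24, 11), Add(Rational(-3, 8), Rational(9, 4), Rational(81, 8)))) = Mul(48, Add(Rational(24, 11), 12)) = Mul(48, Rational(156, 11)) = Rational(7488, 11)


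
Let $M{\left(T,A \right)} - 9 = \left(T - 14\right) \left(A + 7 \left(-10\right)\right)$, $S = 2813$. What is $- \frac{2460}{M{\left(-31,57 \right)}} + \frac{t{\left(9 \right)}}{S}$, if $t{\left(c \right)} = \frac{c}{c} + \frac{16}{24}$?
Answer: $- \frac{1153165}{278487} \approx -4.1408$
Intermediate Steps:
$t{\left(c \right)} = \frac{5}{3}$ ($t{\left(c \right)} = 1 + 16 \cdot \frac{1}{24} = 1 + \frac{2}{3} = \frac{5}{3}$)
$M{\left(T,A \right)} = 9 + \left(-70 + A\right) \left(-14 + T\right)$ ($M{\left(T,A \right)} = 9 + \left(T - 14\right) \left(A + 7 \left(-10\right)\right) = 9 + \left(-14 + T\right) \left(A - 70\right) = 9 + \left(-14 + T\right) \left(-70 + A\right) = 9 + \left(-70 + A\right) \left(-14 + T\right)$)
$- \frac{2460}{M{\left(-31,57 \right)}} + \frac{t{\left(9 \right)}}{S} = - \frac{2460}{989 - -2170 - 798 + 57 \left(-31\right)} + \frac{5}{3 \cdot 2813} = - \frac{2460}{989 + 2170 - 798 - 1767} + \frac{5}{3} \cdot \frac{1}{2813} = - \frac{2460}{594} + \frac{5}{8439} = \left(-2460\right) \frac{1}{594} + \frac{5}{8439} = - \frac{410}{99} + \frac{5}{8439} = - \frac{1153165}{278487}$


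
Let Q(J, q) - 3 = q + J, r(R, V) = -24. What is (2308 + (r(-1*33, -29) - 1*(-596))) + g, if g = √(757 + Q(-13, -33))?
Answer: 2880 + √714 ≈ 2906.7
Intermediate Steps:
Q(J, q) = 3 + J + q (Q(J, q) = 3 + (q + J) = 3 + (J + q) = 3 + J + q)
g = √714 (g = √(757 + (3 - 13 - 33)) = √(757 - 43) = √714 ≈ 26.721)
(2308 + (r(-1*33, -29) - 1*(-596))) + g = (2308 + (-24 - 1*(-596))) + √714 = (2308 + (-24 + 596)) + √714 = (2308 + 572) + √714 = 2880 + √714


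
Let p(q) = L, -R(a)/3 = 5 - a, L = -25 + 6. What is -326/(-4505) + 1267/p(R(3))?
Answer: -5701641/85595 ≈ -66.612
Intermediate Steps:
L = -19
R(a) = -15 + 3*a (R(a) = -3*(5 - a) = -15 + 3*a)
p(q) = -19
-326/(-4505) + 1267/p(R(3)) = -326/(-4505) + 1267/(-19) = -326*(-1/4505) + 1267*(-1/19) = 326/4505 - 1267/19 = -5701641/85595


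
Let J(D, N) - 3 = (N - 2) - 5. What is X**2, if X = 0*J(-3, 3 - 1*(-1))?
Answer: 0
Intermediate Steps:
J(D, N) = -4 + N (J(D, N) = 3 + ((N - 2) - 5) = 3 + ((-2 + N) - 5) = 3 + (-7 + N) = -4 + N)
X = 0 (X = 0*(-4 + (3 - 1*(-1))) = 0*(-4 + (3 + 1)) = 0*(-4 + 4) = 0*0 = 0)
X**2 = 0**2 = 0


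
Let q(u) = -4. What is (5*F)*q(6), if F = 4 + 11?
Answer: -300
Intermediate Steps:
F = 15
(5*F)*q(6) = (5*15)*(-4) = 75*(-4) = -300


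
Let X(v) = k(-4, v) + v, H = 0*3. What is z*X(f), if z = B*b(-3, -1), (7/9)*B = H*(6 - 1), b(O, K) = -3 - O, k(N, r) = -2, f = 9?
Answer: 0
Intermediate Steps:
H = 0
B = 0 (B = 9*(0*(6 - 1))/7 = 9*(0*5)/7 = (9/7)*0 = 0)
X(v) = -2 + v
z = 0 (z = 0*(-3 - 1*(-3)) = 0*(-3 + 3) = 0*0 = 0)
z*X(f) = 0*(-2 + 9) = 0*7 = 0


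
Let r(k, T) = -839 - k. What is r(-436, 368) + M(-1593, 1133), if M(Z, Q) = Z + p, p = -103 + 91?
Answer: -2008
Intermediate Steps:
p = -12
M(Z, Q) = -12 + Z (M(Z, Q) = Z - 12 = -12 + Z)
r(-436, 368) + M(-1593, 1133) = (-839 - 1*(-436)) + (-12 - 1593) = (-839 + 436) - 1605 = -403 - 1605 = -2008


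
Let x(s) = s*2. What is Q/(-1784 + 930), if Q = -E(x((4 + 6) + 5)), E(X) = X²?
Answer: 450/427 ≈ 1.0539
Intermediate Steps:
x(s) = 2*s
Q = -900 (Q = -(2*((4 + 6) + 5))² = -(2*(10 + 5))² = -(2*15)² = -1*30² = -1*900 = -900)
Q/(-1784 + 930) = -900/(-1784 + 930) = -900/(-854) = -1/854*(-900) = 450/427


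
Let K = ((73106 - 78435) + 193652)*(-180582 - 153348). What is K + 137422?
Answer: -62886561968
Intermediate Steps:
K = -62886699390 (K = (-5329 + 193652)*(-333930) = 188323*(-333930) = -62886699390)
K + 137422 = -62886699390 + 137422 = -62886561968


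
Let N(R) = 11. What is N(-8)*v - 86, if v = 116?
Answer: 1190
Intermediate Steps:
N(-8)*v - 86 = 11*116 - 86 = 1276 - 86 = 1190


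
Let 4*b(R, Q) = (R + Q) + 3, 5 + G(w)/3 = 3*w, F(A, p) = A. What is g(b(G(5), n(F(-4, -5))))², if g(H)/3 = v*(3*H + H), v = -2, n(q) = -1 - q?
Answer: 46656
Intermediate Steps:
G(w) = -15 + 9*w (G(w) = -15 + 3*(3*w) = -15 + 9*w)
b(R, Q) = ¾ + Q/4 + R/4 (b(R, Q) = ((R + Q) + 3)/4 = ((Q + R) + 3)/4 = (3 + Q + R)/4 = ¾ + Q/4 + R/4)
g(H) = -24*H (g(H) = 3*(-2*(3*H + H)) = 3*(-8*H) = -24*H)
g(b(G(5), n(F(-4, -5))))² = (-24*(¾ + (-1 - 1*(-4))/4 + (-15 + 9*5)/4))² = (-24*(¾ + (-1 + 4)/4 + (-15 + 45)/4))² = (-24*(¾ + (¼)*3 + (¼)*30))² = (-24*(¾ + ¾ + 15/2))² = (-24*9)² = (-216)² = 46656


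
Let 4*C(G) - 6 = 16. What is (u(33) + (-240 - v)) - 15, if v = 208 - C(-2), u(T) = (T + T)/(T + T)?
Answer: -913/2 ≈ -456.50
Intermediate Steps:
C(G) = 11/2 (C(G) = 3/2 + (¼)*16 = 3/2 + 4 = 11/2)
u(T) = 1 (u(T) = (2*T)/((2*T)) = (2*T)*(1/(2*T)) = 1)
v = 405/2 (v = 208 - 1*11/2 = 208 - 11/2 = 405/2 ≈ 202.50)
(u(33) + (-240 - v)) - 15 = (1 + (-240 - 1*405/2)) - 15 = (1 + (-240 - 405/2)) - 15 = (1 - 885/2) - 15 = -883/2 - 15 = -913/2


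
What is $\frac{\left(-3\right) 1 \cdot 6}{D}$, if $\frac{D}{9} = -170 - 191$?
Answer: $\frac{2}{361} \approx 0.0055402$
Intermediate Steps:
$D = -3249$ ($D = 9 \left(-170 - 191\right) = 9 \left(-361\right) = -3249$)
$\frac{\left(-3\right) 1 \cdot 6}{D} = \frac{\left(-3\right) 1 \cdot 6}{-3249} = - \frac{\left(-3\right) 6}{3249} = \left(- \frac{1}{3249}\right) \left(-18\right) = \frac{2}{361}$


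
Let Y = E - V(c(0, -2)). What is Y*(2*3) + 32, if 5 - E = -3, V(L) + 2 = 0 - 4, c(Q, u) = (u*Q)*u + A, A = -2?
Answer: 116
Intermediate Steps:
c(Q, u) = -2 + Q*u**2 (c(Q, u) = (u*Q)*u - 2 = (Q*u)*u - 2 = Q*u**2 - 2 = -2 + Q*u**2)
V(L) = -6 (V(L) = -2 + (0 - 4) = -2 - 4 = -6)
E = 8 (E = 5 - 1*(-3) = 5 + 3 = 8)
Y = 14 (Y = 8 - 1*(-6) = 8 + 6 = 14)
Y*(2*3) + 32 = 14*(2*3) + 32 = 14*6 + 32 = 84 + 32 = 116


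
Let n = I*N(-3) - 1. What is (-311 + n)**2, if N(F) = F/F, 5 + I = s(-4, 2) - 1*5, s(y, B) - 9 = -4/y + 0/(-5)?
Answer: 97344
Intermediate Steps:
s(y, B) = 9 - 4/y (s(y, B) = 9 + (-4/y + 0/(-5)) = 9 + (-4/y + 0*(-1/5)) = 9 + (-4/y + 0) = 9 - 4/y)
I = 0 (I = -5 + ((9 - 4/(-4)) - 1*5) = -5 + ((9 - 4*(-1/4)) - 5) = -5 + ((9 + 1) - 5) = -5 + (10 - 5) = -5 + 5 = 0)
N(F) = 1
n = -1 (n = 0*1 - 1 = 0 - 1 = -1)
(-311 + n)**2 = (-311 - 1)**2 = (-312)**2 = 97344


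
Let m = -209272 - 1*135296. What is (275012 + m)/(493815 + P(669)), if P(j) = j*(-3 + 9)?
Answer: -69556/497829 ≈ -0.13972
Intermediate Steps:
P(j) = 6*j (P(j) = j*6 = 6*j)
m = -344568 (m = -209272 - 135296 = -344568)
(275012 + m)/(493815 + P(669)) = (275012 - 344568)/(493815 + 6*669) = -69556/(493815 + 4014) = -69556/497829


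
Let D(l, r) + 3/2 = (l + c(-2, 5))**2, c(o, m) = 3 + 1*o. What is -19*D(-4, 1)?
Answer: -285/2 ≈ -142.50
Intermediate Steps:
c(o, m) = 3 + o
D(l, r) = -3/2 + (1 + l)**2 (D(l, r) = -3/2 + (l + (3 - 2))**2 = -3/2 + (l + 1)**2 = -3/2 + (1 + l)**2)
-19*D(-4, 1) = -19*(-3/2 + (1 - 4)**2) = -19*(-3/2 + (-3)**2) = -19*(-3/2 + 9) = -19*15/2 = -285/2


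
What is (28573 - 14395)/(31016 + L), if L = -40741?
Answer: -14178/9725 ≈ -1.4579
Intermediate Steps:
(28573 - 14395)/(31016 + L) = (28573 - 14395)/(31016 - 40741) = 14178/(-9725) = 14178*(-1/9725) = -14178/9725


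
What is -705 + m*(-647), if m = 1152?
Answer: -746049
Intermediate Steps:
-705 + m*(-647) = -705 + 1152*(-647) = -705 - 745344 = -746049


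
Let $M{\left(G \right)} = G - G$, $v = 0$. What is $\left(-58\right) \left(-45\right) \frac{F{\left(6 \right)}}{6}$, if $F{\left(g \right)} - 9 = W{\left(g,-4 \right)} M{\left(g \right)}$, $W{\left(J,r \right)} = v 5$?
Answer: $3915$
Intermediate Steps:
$W{\left(J,r \right)} = 0$ ($W{\left(J,r \right)} = 0 \cdot 5 = 0$)
$M{\left(G \right)} = 0$
$F{\left(g \right)} = 9$ ($F{\left(g \right)} = 9 + 0 \cdot 0 = 9 + 0 = 9$)
$\left(-58\right) \left(-45\right) \frac{F{\left(6 \right)}}{6} = \left(-58\right) \left(-45\right) \frac{9}{6} = 2610 \cdot 9 \cdot \frac{1}{6} = 2610 \cdot \frac{3}{2} = 3915$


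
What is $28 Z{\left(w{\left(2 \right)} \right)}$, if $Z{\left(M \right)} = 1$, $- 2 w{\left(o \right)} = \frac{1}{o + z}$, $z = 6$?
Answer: $28$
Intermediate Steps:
$w{\left(o \right)} = - \frac{1}{2 \left(6 + o\right)}$ ($w{\left(o \right)} = - \frac{1}{2 \left(o + 6\right)} = - \frac{1}{2 \left(6 + o\right)}$)
$28 Z{\left(w{\left(2 \right)} \right)} = 28 \cdot 1 = 28$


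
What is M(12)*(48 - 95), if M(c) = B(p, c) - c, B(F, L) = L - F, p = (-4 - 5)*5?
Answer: -2115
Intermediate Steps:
p = -45 (p = -9*5 = -45)
M(c) = 45 (M(c) = (c - 1*(-45)) - c = (c + 45) - c = (45 + c) - c = 45)
M(12)*(48 - 95) = 45*(48 - 95) = 45*(-47) = -2115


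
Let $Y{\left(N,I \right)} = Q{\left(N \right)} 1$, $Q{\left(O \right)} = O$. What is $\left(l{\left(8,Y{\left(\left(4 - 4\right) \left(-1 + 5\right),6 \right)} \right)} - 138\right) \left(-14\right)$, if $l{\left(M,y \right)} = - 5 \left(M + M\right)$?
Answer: $3052$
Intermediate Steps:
$Y{\left(N,I \right)} = N$ ($Y{\left(N,I \right)} = N 1 = N$)
$l{\left(M,y \right)} = - 10 M$ ($l{\left(M,y \right)} = - 5 \cdot 2 M = - 10 M$)
$\left(l{\left(8,Y{\left(\left(4 - 4\right) \left(-1 + 5\right),6 \right)} \right)} - 138\right) \left(-14\right) = \left(\left(-10\right) 8 - 138\right) \left(-14\right) = \left(-80 - 138\right) \left(-14\right) = \left(-218\right) \left(-14\right) = 3052$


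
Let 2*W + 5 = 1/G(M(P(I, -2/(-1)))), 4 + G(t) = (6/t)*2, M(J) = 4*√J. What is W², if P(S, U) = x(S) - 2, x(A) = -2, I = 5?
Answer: 145125/21316 - 1143*I/5329 ≈ 6.8083 - 0.21449*I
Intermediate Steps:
P(S, U) = -4 (P(S, U) = -2 - 2 = -4)
G(t) = -4 + 12/t (G(t) = -4 + (6/t)*2 = -4 + 12/t)
W = -5/2 + 2*(-4 + 3*I/2)/73 (W = -5/2 + 1/(2*(-4 + 12/((4*√(-4))))) = -5/2 + 1/(2*(-4 + 12/((4*(2*I))))) = -5/2 + 1/(2*(-4 + 12/((8*I)))) = -5/2 + 1/(2*(-4 + 12*(-I/8))) = -5/2 + 1/(2*(-4 - 3*I/2)) = -5/2 + (4*(-4 + 3*I/2)/73)/2 = -5/2 + 2*(-4 + 3*I/2)/73 ≈ -2.6096 + 0.041096*I)
W² = (-381/146 + 3*I/73)²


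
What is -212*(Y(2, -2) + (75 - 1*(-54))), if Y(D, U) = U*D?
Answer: -26500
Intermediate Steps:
Y(D, U) = D*U
-212*(Y(2, -2) + (75 - 1*(-54))) = -212*(2*(-2) + (75 - 1*(-54))) = -212*(-4 + (75 + 54)) = -212*(-4 + 129) = -212*125 = -26500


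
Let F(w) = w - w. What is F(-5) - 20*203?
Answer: -4060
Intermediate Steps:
F(w) = 0
F(-5) - 20*203 = 0 - 20*203 = 0 - 4060 = -4060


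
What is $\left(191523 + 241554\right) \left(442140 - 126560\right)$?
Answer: $136670439660$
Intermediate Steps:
$\left(191523 + 241554\right) \left(442140 - 126560\right) = 433077 \left(442140 - 126560\right) = 433077 \cdot 315580 = 136670439660$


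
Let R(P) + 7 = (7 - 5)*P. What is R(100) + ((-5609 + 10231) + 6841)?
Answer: 11656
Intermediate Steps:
R(P) = -7 + 2*P (R(P) = -7 + (7 - 5)*P = -7 + 2*P)
R(100) + ((-5609 + 10231) + 6841) = (-7 + 2*100) + ((-5609 + 10231) + 6841) = (-7 + 200) + (4622 + 6841) = 193 + 11463 = 11656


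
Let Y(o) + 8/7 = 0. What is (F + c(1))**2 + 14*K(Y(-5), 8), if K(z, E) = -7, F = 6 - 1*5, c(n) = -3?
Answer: -94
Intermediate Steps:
F = 1 (F = 6 - 5 = 1)
Y(o) = -8/7 (Y(o) = -8/7 + 0 = -8/7)
(F + c(1))**2 + 14*K(Y(-5), 8) = (1 - 3)**2 + 14*(-7) = (-2)**2 - 98 = 4 - 98 = -94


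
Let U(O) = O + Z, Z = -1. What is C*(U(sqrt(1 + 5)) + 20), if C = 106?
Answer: 2014 + 106*sqrt(6) ≈ 2273.6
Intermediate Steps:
U(O) = -1 + O (U(O) = O - 1 = -1 + O)
C*(U(sqrt(1 + 5)) + 20) = 106*((-1 + sqrt(1 + 5)) + 20) = 106*((-1 + sqrt(6)) + 20) = 106*(19 + sqrt(6)) = 2014 + 106*sqrt(6)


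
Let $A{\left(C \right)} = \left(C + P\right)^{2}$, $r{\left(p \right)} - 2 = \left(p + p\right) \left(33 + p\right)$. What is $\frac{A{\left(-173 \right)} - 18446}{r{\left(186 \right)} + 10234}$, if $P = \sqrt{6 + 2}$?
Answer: $\frac{11491}{91704} - \frac{173 \sqrt{2}}{22926} \approx 0.11463$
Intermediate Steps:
$P = 2 \sqrt{2}$ ($P = \sqrt{8} = 2 \sqrt{2} \approx 2.8284$)
$r{\left(p \right)} = 2 + 2 p \left(33 + p\right)$ ($r{\left(p \right)} = 2 + \left(p + p\right) \left(33 + p\right) = 2 + 2 p \left(33 + p\right)$)
$A{\left(C \right)} = \left(C + 2 \sqrt{2}\right)^{2}$
$\frac{A{\left(-173 \right)} - 18446}{r{\left(186 \right)} + 10234} = \frac{\left(-173 + 2 \sqrt{2}\right)^{2} - 18446}{\left(2 + 2 \cdot 186^{2} + 66 \cdot 186\right) + 10234} = \frac{-18446 + \left(-173 + 2 \sqrt{2}\right)^{2}}{\left(2 + 2 \cdot 34596 + 12276\right) + 10234} = \frac{-18446 + \left(-173 + 2 \sqrt{2}\right)^{2}}{\left(2 + 69192 + 12276\right) + 10234} = \frac{-18446 + \left(-173 + 2 \sqrt{2}\right)^{2}}{81470 + 10234} = \frac{-18446 + \left(-173 + 2 \sqrt{2}\right)^{2}}{91704} = \left(-18446 + \left(-173 + 2 \sqrt{2}\right)^{2}\right) \frac{1}{91704} = - \frac{9223}{45852} + \frac{\left(-173 + 2 \sqrt{2}\right)^{2}}{91704}$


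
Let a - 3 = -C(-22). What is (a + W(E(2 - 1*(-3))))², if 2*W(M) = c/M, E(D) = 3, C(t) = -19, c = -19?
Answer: 12769/36 ≈ 354.69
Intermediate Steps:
W(M) = -19/(2*M) (W(M) = (-19/M)/2 = -19/(2*M))
a = 22 (a = 3 - 1*(-19) = 3 + 19 = 22)
(a + W(E(2 - 1*(-3))))² = (22 - 19/2/3)² = (22 - 19/2*⅓)² = (22 - 19/6)² = (113/6)² = 12769/36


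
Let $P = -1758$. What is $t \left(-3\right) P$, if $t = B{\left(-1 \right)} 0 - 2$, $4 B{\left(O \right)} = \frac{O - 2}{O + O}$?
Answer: $-10548$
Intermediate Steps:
$B{\left(O \right)} = \frac{-2 + O}{8 O}$ ($B{\left(O \right)} = \frac{\left(O - 2\right) \frac{1}{O + O}}{4} = \frac{\left(-2 + O\right) \frac{1}{2 O}}{4} = \frac{\frac{1}{2} \frac{1}{O} \left(-2 + O\right)}{4} = \frac{-2 + O}{8 O}$)
$t = -2$ ($t = \frac{-2 - 1}{8 \left(-1\right)} 0 - 2 = \frac{1}{8} \left(-1\right) \left(-3\right) 0 - 2 = \frac{3}{8} \cdot 0 - 2 = 0 - 2 = -2$)
$t \left(-3\right) P = \left(-2\right) \left(-3\right) \left(-1758\right) = 6 \left(-1758\right) = -10548$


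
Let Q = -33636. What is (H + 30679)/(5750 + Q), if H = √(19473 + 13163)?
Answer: -30679/27886 - √8159/13943 ≈ -1.1066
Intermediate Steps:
H = 2*√8159 (H = √32636 = 2*√8159 ≈ 180.65)
(H + 30679)/(5750 + Q) = (2*√8159 + 30679)/(5750 - 33636) = (30679 + 2*√8159)/(-27886) = (30679 + 2*√8159)*(-1/27886) = -30679/27886 - √8159/13943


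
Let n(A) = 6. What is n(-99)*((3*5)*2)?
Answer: 180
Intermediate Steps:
n(-99)*((3*5)*2) = 6*((3*5)*2) = 6*(15*2) = 6*30 = 180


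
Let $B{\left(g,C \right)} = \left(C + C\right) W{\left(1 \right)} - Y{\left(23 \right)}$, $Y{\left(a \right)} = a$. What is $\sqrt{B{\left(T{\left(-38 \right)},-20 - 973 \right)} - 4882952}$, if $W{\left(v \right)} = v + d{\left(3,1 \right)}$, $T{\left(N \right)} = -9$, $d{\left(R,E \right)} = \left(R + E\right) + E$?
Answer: $i \sqrt{4894891} \approx 2212.4 i$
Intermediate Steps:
$d{\left(R,E \right)} = R + 2 E$ ($d{\left(R,E \right)} = \left(E + R\right) + E = R + 2 E$)
$W{\left(v \right)} = 5 + v$ ($W{\left(v \right)} = v + \left(3 + 2 \cdot 1\right) = v + \left(3 + 2\right) = v + 5 = 5 + v$)
$B{\left(g,C \right)} = -23 + 12 C$ ($B{\left(g,C \right)} = \left(C + C\right) \left(5 + 1\right) - 23 = 2 C 6 - 23 = 12 C - 23 = -23 + 12 C$)
$\sqrt{B{\left(T{\left(-38 \right)},-20 - 973 \right)} - 4882952} = \sqrt{\left(-23 + 12 \left(-20 - 973\right)\right) - 4882952} = \sqrt{\left(-23 + 12 \left(-993\right)\right) - 4882952} = \sqrt{\left(-23 - 11916\right) - 4882952} = \sqrt{-11939 - 4882952} = \sqrt{-4894891} = i \sqrt{4894891}$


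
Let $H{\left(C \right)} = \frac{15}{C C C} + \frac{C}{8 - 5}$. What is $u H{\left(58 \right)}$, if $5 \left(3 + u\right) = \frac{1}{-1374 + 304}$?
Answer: $- \frac{181641799591}{3131547600} \approx -58.004$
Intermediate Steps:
$u = - \frac{16051}{5350}$ ($u = -3 + \frac{1}{5 \left(-1374 + 304\right)} = -3 + \frac{1}{5 \left(-1070\right)} = -3 + \frac{1}{5} \left(- \frac{1}{1070}\right) = -3 - \frac{1}{5350} = - \frac{16051}{5350} \approx -3.0002$)
$H{\left(C \right)} = \frac{15}{C^{3}} + \frac{C}{3}$ ($H{\left(C \right)} = \frac{15}{C^{2} C} + \frac{C}{8 - 5} = \frac{15}{C^{3}} + \frac{C}{3}$)
$u H{\left(58 \right)} = - \frac{16051 \left(\frac{15}{195112} + \frac{1}{3} \cdot 58\right)}{5350} = - \frac{16051 \left(15 \cdot \frac{1}{195112} + \frac{58}{3}\right)}{5350} = - \frac{16051 \left(\frac{15}{195112} + \frac{58}{3}\right)}{5350} = \left(- \frac{16051}{5350}\right) \frac{11316541}{585336} = - \frac{181641799591}{3131547600}$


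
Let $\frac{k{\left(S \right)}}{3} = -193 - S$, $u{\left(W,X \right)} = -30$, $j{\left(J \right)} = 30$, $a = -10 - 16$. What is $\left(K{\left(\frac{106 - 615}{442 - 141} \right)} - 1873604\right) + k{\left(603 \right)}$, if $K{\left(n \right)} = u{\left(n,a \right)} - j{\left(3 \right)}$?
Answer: $-1876052$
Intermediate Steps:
$a = -26$ ($a = -10 - 16 = -26$)
$k{\left(S \right)} = -579 - 3 S$ ($k{\left(S \right)} = 3 \left(-193 - S\right) = -579 - 3 S$)
$K{\left(n \right)} = -60$ ($K{\left(n \right)} = -30 - 30 = -60$)
$\left(K{\left(\frac{106 - 615}{442 - 141} \right)} - 1873604\right) + k{\left(603 \right)} = \left(-60 - 1873604\right) - 2388 = -1873664 - 2388 = -1876052$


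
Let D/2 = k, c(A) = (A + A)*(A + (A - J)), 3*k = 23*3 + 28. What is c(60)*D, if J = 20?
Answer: 776000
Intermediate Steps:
k = 97/3 (k = (23*3 + 28)/3 = (69 + 28)/3 = (⅓)*97 = 97/3 ≈ 32.333)
c(A) = 2*A*(-20 + 2*A) (c(A) = (A + A)*(A + (A - 1*20)) = (2*A)*(A + (A - 20)) = (2*A)*(A + (-20 + A)) = (2*A)*(-20 + 2*A) = 2*A*(-20 + 2*A))
D = 194/3 (D = 2*(97/3) = 194/3 ≈ 64.667)
c(60)*D = (4*60*(-10 + 60))*(194/3) = (4*60*50)*(194/3) = 12000*(194/3) = 776000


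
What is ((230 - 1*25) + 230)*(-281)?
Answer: -122235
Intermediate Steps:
((230 - 1*25) + 230)*(-281) = ((230 - 25) + 230)*(-281) = (205 + 230)*(-281) = 435*(-281) = -122235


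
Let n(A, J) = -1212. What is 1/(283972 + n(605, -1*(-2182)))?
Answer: 1/282760 ≈ 3.5366e-6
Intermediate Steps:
1/(283972 + n(605, -1*(-2182))) = 1/(283972 - 1212) = 1/282760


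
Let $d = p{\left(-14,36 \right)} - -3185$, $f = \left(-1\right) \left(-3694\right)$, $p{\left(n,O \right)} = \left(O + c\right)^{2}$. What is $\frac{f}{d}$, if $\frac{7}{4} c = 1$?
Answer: $\frac{181006}{221601} \approx 0.81681$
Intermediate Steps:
$c = \frac{4}{7}$ ($c = \frac{4}{7} \cdot 1 = \frac{4}{7} \approx 0.57143$)
$p{\left(n,O \right)} = \left(\frac{4}{7} + O\right)^{2}$ ($p{\left(n,O \right)} = \left(O + \frac{4}{7}\right)^{2} = \left(\frac{4}{7} + O\right)^{2}$)
$f = 3694$
$d = \frac{221601}{49}$ ($d = \frac{\left(4 + 7 \cdot 36\right)^{2}}{49} - -3185 = \frac{\left(4 + 252\right)^{2}}{49} + 3185 = \frac{256^{2}}{49} + 3185 = \frac{1}{49} \cdot 65536 + 3185 = \frac{65536}{49} + 3185 = \frac{221601}{49} \approx 4522.5$)
$\frac{f}{d} = \frac{3694}{\frac{221601}{49}} = 3694 \cdot \frac{49}{221601} = \frac{181006}{221601}$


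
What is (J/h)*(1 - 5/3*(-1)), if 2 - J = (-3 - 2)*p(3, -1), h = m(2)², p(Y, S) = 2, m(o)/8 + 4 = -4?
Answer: 1/128 ≈ 0.0078125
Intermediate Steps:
m(o) = -64 (m(o) = -32 + 8*(-4) = -32 - 32 = -64)
h = 4096 (h = (-64)² = 4096)
J = 12 (J = 2 - (-3 - 2)*2 = 2 - (-5)*2 = 2 - 1*(-10) = 2 + 10 = 12)
(J/h)*(1 - 5/3*(-1)) = (12/4096)*(1 - 5/3*(-1)) = (12*(1/4096))*(1 - 5*⅓*(-1)) = 3*(1 - 5/3*(-1))/1024 = 3*(1 + 5/3)/1024 = (3/1024)*(8/3) = 1/128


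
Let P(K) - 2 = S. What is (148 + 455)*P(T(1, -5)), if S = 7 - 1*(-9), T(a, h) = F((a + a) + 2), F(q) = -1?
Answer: 10854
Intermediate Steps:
T(a, h) = -1
S = 16 (S = 7 + 9 = 16)
P(K) = 18 (P(K) = 2 + 16 = 18)
(148 + 455)*P(T(1, -5)) = (148 + 455)*18 = 603*18 = 10854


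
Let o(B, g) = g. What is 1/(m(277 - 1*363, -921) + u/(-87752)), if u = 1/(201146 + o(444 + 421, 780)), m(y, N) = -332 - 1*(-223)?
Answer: -17719410352/1931415728369 ≈ -0.0091743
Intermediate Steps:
m(y, N) = -109 (m(y, N) = -332 + 223 = -109)
u = 1/201926 (u = 1/(201146 + 780) = 1/201926 ≈ 4.9523e-6)
1/(m(277 - 1*363, -921) + u/(-87752)) = 1/(-109 + (1/201926)/(-87752)) = 1/(-109 + (1/201926)*(-1/87752)) = 1/(-109 - 1/17719410352) = 1/(-1931415728369/17719410352) = -17719410352/1931415728369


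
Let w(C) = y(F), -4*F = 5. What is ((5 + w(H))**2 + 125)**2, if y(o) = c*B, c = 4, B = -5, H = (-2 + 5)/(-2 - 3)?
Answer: 122500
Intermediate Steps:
F = -5/4 (F = -1/4*5 = -5/4 ≈ -1.2500)
H = -3/5 (H = 3/(-5) = 3*(-1/5) = -3/5 ≈ -0.60000)
y(o) = -20 (y(o) = 4*(-5) = -20)
w(C) = -20
((5 + w(H))**2 + 125)**2 = ((5 - 20)**2 + 125)**2 = ((-15)**2 + 125)**2 = (225 + 125)**2 = 350**2 = 122500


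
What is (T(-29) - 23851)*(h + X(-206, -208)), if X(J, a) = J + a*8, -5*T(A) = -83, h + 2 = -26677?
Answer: 3402241428/5 ≈ 6.8045e+8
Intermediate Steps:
h = -26679 (h = -2 - 26677 = -26679)
T(A) = 83/5 (T(A) = -⅕*(-83) = 83/5)
X(J, a) = J + 8*a
(T(-29) - 23851)*(h + X(-206, -208)) = (83/5 - 23851)*(-26679 + (-206 + 8*(-208))) = -119172*(-26679 + (-206 - 1664))/5 = -119172*(-26679 - 1870)/5 = -119172/5*(-28549) = 3402241428/5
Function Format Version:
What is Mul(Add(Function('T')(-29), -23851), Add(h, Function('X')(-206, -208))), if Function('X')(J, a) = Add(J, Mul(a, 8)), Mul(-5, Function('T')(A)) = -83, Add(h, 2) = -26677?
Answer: Rational(3402241428, 5) ≈ 6.8045e+8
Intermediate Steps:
h = -26679 (h = Add(-2, -26677) = -26679)
Function('T')(A) = Rational(83, 5) (Function('T')(A) = Mul(Rational(-1, 5), -83) = Rational(83, 5))
Function('X')(J, a) = Add(J, Mul(8, a))
Mul(Add(Function('T')(-29), -23851), Add(h, Function('X')(-206, -208))) = Mul(Add(Rational(83, 5), -23851), Add(-26679, Add(-206, Mul(8, -208)))) = Mul(Rational(-119172, 5), Add(-26679, Add(-206, -1664))) = Mul(Rational(-119172, 5), Add(-26679, -1870)) = Mul(Rational(-119172, 5), -28549) = Rational(3402241428, 5)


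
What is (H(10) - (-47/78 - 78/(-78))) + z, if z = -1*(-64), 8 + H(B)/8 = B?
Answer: 6209/78 ≈ 79.603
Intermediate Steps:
H(B) = -64 + 8*B
z = 64
(H(10) - (-47/78 - 78/(-78))) + z = ((-64 + 8*10) - (-47/78 - 78/(-78))) + 64 = ((-64 + 80) - (-47*1/78 - 78*(-1/78))) + 64 = (16 - (-47/78 + 1)) + 64 = (16 - 1*31/78) + 64 = (16 - 31/78) + 64 = 1217/78 + 64 = 6209/78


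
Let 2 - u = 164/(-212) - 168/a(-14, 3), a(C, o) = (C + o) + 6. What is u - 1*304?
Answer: -88729/265 ≈ -334.83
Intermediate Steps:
a(C, o) = 6 + C + o
u = -8169/265 (u = 2 - (164/(-212) - 168/(6 - 14 + 3)) = 2 - (164*(-1/212) - 168/(-5)) = 2 - (-41/53 - 168*(-1/5)) = 2 - (-41/53 + 168/5) = 2 - 1*8699/265 = 2 - 8699/265 = -8169/265 ≈ -30.826)
u - 1*304 = -8169/265 - 1*304 = -8169/265 - 304 = -88729/265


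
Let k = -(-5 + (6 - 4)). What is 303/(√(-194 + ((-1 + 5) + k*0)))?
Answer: -303*I*√190/190 ≈ -21.982*I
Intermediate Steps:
k = 3 (k = -(-5 + 2) = -1*(-3) = 3)
303/(√(-194 + ((-1 + 5) + k*0))) = 303/(√(-194 + ((-1 + 5) + 3*0))) = 303/(√(-194 + (4 + 0))) = 303/(√(-194 + 4)) = 303/(√(-190)) = 303/((I*√190)) = 303*(-I*√190/190) = -303*I*√190/190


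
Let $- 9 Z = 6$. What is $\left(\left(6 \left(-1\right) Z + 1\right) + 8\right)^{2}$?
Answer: $169$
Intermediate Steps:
$Z = - \frac{2}{3}$ ($Z = \left(- \frac{1}{9}\right) 6 = - \frac{2}{3} \approx -0.66667$)
$\left(\left(6 \left(-1\right) Z + 1\right) + 8\right)^{2} = \left(\left(6 \left(-1\right) \left(- \frac{2}{3}\right) + 1\right) + 8\right)^{2} = \left(\left(\left(-6\right) \left(- \frac{2}{3}\right) + 1\right) + 8\right)^{2} = \left(\left(4 + 1\right) + 8\right)^{2} = \left(5 + 8\right)^{2} = 13^{2} = 169$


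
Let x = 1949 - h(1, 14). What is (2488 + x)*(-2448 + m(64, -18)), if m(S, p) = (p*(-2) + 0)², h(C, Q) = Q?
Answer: -5095296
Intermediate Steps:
x = 1935 (x = 1949 - 1*14 = 1949 - 14 = 1935)
m(S, p) = 4*p² (m(S, p) = (-2*p + 0)² = (-2*p)² = 4*p²)
(2488 + x)*(-2448 + m(64, -18)) = (2488 + 1935)*(-2448 + 4*(-18)²) = 4423*(-2448 + 4*324) = 4423*(-2448 + 1296) = 4423*(-1152) = -5095296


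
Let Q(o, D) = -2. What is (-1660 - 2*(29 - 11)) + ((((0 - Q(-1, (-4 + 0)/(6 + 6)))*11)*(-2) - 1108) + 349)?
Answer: -2499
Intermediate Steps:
(-1660 - 2*(29 - 11)) + ((((0 - Q(-1, (-4 + 0)/(6 + 6)))*11)*(-2) - 1108) + 349) = (-1660 - 2*(29 - 11)) + ((((0 - 1*(-2))*11)*(-2) - 1108) + 349) = (-1660 - 2*18) + ((((0 + 2)*11)*(-2) - 1108) + 349) = (-1660 - 36) + (((2*11)*(-2) - 1108) + 349) = -1696 + ((22*(-2) - 1108) + 349) = -1696 + ((-44 - 1108) + 349) = -1696 + (-1152 + 349) = -1696 - 803 = -2499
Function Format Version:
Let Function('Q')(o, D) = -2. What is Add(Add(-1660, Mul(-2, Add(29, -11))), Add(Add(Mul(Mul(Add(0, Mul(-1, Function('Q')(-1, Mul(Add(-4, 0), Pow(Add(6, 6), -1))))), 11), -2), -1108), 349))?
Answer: -2499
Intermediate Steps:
Add(Add(-1660, Mul(-2, Add(29, -11))), Add(Add(Mul(Mul(Add(0, Mul(-1, Function('Q')(-1, Mul(Add(-4, 0), Pow(Add(6, 6), -1))))), 11), -2), -1108), 349)) = Add(Add(-1660, Mul(-2, Add(29, -11))), Add(Add(Mul(Mul(Add(0, Mul(-1, -2)), 11), -2), -1108), 349)) = Add(Add(-1660, Mul(-2, 18)), Add(Add(Mul(Mul(Add(0, 2), 11), -2), -1108), 349)) = Add(Add(-1660, -36), Add(Add(Mul(Mul(2, 11), -2), -1108), 349)) = Add(-1696, Add(Add(Mul(22, -2), -1108), 349)) = Add(-1696, Add(Add(-44, -1108), 349)) = Add(-1696, Add(-1152, 349)) = Add(-1696, -803) = -2499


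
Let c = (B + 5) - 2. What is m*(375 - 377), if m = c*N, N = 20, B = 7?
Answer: -400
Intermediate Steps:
c = 10 (c = (7 + 5) - 2 = 12 - 2 = 10)
m = 200 (m = 10*20 = 200)
m*(375 - 377) = 200*(375 - 377) = 200*(-2) = -400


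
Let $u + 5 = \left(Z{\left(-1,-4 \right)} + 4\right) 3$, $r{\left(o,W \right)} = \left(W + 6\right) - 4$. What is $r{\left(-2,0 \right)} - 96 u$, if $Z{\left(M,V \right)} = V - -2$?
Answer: $-94$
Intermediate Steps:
$Z{\left(M,V \right)} = 2 + V$ ($Z{\left(M,V \right)} = V + 2 = 2 + V$)
$r{\left(o,W \right)} = 2 + W$ ($r{\left(o,W \right)} = \left(6 + W\right) - 4 = 2 + W$)
$u = 1$ ($u = -5 + \left(\left(2 - 4\right) + 4\right) 3 = -5 + \left(-2 + 4\right) 3 = -5 + 2 \cdot 3 = -5 + 6 = 1$)
$r{\left(-2,0 \right)} - 96 u = \left(2 + 0\right) - 96 = 2 - 96 = -94$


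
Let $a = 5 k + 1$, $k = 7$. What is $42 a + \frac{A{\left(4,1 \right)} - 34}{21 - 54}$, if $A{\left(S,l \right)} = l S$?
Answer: $\frac{16642}{11} \approx 1512.9$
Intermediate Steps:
$A{\left(S,l \right)} = S l$
$a = 36$ ($a = 5 \cdot 7 + 1 = 35 + 1 = 36$)
$42 a + \frac{A{\left(4,1 \right)} - 34}{21 - 54} = 42 \cdot 36 + \frac{4 \cdot 1 - 34}{21 - 54} = 1512 + \frac{4 - 34}{-33} = 1512 - - \frac{10}{11} = 1512 + \frac{10}{11} = \frac{16642}{11}$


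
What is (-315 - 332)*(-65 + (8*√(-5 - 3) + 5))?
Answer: 38820 - 10352*I*√2 ≈ 38820.0 - 14640.0*I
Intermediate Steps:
(-315 - 332)*(-65 + (8*√(-5 - 3) + 5)) = -647*(-65 + (8*√(-8) + 5)) = -647*(-65 + (8*(2*I*√2) + 5)) = -647*(-65 + (16*I*√2 + 5)) = -647*(-65 + (5 + 16*I*√2)) = -647*(-60 + 16*I*√2) = 38820 - 10352*I*√2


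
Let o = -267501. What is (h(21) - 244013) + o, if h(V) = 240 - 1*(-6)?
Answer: -511268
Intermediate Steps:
h(V) = 246 (h(V) = 240 + 6 = 246)
(h(21) - 244013) + o = (246 - 244013) - 267501 = -243767 - 267501 = -511268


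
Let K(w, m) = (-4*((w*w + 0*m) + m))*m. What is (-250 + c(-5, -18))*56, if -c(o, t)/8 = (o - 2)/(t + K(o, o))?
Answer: -2672432/191 ≈ -13992.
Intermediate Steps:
K(w, m) = m*(-4*m - 4*w²) (K(w, m) = (-4*((w² + 0) + m))*m = (-4*(w² + m))*m = (-4*(m + w²))*m = (-4*m - 4*w²)*m = m*(-4*m - 4*w²))
c(o, t) = -8*(-2 + o)/(t - 4*o*(o + o²)) (c(o, t) = -8*(o - 2)/(t - 4*o*(o + o²)) = -8*(-2 + o)/(t - 4*o*(o + o²)))
(-250 + c(-5, -18))*56 = (-250 + 8*(-2 - 5)/(-1*(-18) + 4*(-5)²*(1 - 5)))*56 = (-250 + 8*(-7)/(18 + 4*25*(-4)))*56 = (-250 + 8*(-7)/(18 - 400))*56 = (-250 + 8*(-7)/(-382))*56 = (-250 + 8*(-1/382)*(-7))*56 = (-250 + 28/191)*56 = -47722/191*56 = -2672432/191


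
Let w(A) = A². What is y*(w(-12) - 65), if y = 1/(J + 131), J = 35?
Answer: 79/166 ≈ 0.47590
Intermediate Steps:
y = 1/166 (y = 1/(35 + 131) = 1/166 ≈ 0.0060241)
y*(w(-12) - 65) = ((-12)² - 65)/166 = (144 - 65)/166 = (1/166)*79 = 79/166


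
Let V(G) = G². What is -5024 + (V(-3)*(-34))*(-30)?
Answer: 4156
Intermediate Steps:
-5024 + (V(-3)*(-34))*(-30) = -5024 + ((-3)²*(-34))*(-30) = -5024 + (9*(-34))*(-30) = -5024 - 306*(-30) = -5024 + 9180 = 4156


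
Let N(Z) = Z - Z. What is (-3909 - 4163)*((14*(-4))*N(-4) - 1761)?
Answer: 14214792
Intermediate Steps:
N(Z) = 0
(-3909 - 4163)*((14*(-4))*N(-4) - 1761) = (-3909 - 4163)*((14*(-4))*0 - 1761) = -8072*(-56*0 - 1761) = -8072*(0 - 1761) = -8072*(-1761) = 14214792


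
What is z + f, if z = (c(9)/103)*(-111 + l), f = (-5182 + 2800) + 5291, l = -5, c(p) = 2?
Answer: 299395/103 ≈ 2906.7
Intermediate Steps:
f = 2909 (f = -2382 + 5291 = 2909)
z = -232/103 (z = (2/103)*(-111 - 5) = (2*(1/103))*(-116) = (2/103)*(-116) = -232/103 ≈ -2.2524)
z + f = -232/103 + 2909 = 299395/103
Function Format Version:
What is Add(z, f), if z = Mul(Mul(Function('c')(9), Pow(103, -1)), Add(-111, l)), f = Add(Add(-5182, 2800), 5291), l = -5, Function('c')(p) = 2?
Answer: Rational(299395, 103) ≈ 2906.7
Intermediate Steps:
f = 2909 (f = Add(-2382, 5291) = 2909)
z = Rational(-232, 103) (z = Mul(Mul(2, Pow(103, -1)), Add(-111, -5)) = Mul(Mul(2, Rational(1, 103)), -116) = Mul(Rational(2, 103), -116) = Rational(-232, 103) ≈ -2.2524)
Add(z, f) = Add(Rational(-232, 103), 2909) = Rational(299395, 103)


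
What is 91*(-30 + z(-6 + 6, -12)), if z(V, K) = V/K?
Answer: -2730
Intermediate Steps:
91*(-30 + z(-6 + 6, -12)) = 91*(-30 + (-6 + 6)/(-12)) = 91*(-30 + 0*(-1/12)) = 91*(-30 + 0) = 91*(-30) = -2730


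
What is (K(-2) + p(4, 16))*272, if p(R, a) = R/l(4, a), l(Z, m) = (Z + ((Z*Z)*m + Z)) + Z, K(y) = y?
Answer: -36176/67 ≈ -539.94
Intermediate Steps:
l(Z, m) = 3*Z + m*Z**2 (l(Z, m) = (Z + (Z**2*m + Z)) + Z = (Z + (m*Z**2 + Z)) + Z = (Z + (Z + m*Z**2)) + Z = (2*Z + m*Z**2) + Z = 3*Z + m*Z**2)
p(R, a) = R/(12 + 16*a) (p(R, a) = R/((4*(3 + 4*a))) = R/(12 + 16*a))
(K(-2) + p(4, 16))*272 = (-2 + (1/4)*4/(3 + 4*16))*272 = (-2 + (1/4)*4/(3 + 64))*272 = (-2 + (1/4)*4/67)*272 = (-2 + (1/4)*4*(1/67))*272 = (-2 + 1/67)*272 = -133/67*272 = -36176/67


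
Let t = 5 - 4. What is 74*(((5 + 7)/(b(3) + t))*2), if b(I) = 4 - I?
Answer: 888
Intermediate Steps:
t = 1
74*(((5 + 7)/(b(3) + t))*2) = 74*(((5 + 7)/((4 - 1*3) + 1))*2) = 74*((12/((4 - 3) + 1))*2) = 74*((12/(1 + 1))*2) = 74*((12/2)*2) = 74*((12*(1/2))*2) = 74*(6*2) = 74*12 = 888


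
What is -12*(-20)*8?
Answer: 1920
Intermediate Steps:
-12*(-20)*8 = 240*8 = 1920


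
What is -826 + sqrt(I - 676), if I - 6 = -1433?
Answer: -826 + I*sqrt(2103) ≈ -826.0 + 45.858*I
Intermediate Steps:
I = -1427 (I = 6 - 1433 = -1427)
-826 + sqrt(I - 676) = -826 + sqrt(-1427 - 676) = -826 + sqrt(-2103) = -826 + I*sqrt(2103)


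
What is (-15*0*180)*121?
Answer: 0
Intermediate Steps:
(-15*0*180)*121 = (0*180)*121 = 0*121 = 0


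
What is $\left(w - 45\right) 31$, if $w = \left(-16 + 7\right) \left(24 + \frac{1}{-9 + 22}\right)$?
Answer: $- \frac{105462}{13} \approx -8112.5$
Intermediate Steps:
$w = - \frac{2817}{13}$ ($w = - 9 \left(24 + \frac{1}{13}\right) = \left(-9\right) \frac{313}{13} = - \frac{2817}{13} \approx -216.69$)
$\left(w - 45\right) 31 = \left(- \frac{2817}{13} - 45\right) 31 = \left(- \frac{3402}{13}\right) 31 = - \frac{105462}{13}$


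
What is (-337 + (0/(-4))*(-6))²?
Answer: 113569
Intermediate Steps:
(-337 + (0/(-4))*(-6))² = (-337 - ¼*0*(-6))² = (-337 + 0*(-6))² = (-337 + 0)² = (-337)² = 113569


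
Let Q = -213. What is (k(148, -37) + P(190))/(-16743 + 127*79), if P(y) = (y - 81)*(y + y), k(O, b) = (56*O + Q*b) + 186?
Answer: -11555/1342 ≈ -8.6103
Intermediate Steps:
k(O, b) = 186 - 213*b + 56*O (k(O, b) = (56*O - 213*b) + 186 = (-213*b + 56*O) + 186 = 186 - 213*b + 56*O)
P(y) = 2*y*(-81 + y) (P(y) = (-81 + y)*(2*y) = 2*y*(-81 + y))
(k(148, -37) + P(190))/(-16743 + 127*79) = ((186 - 213*(-37) + 56*148) + 2*190*(-81 + 190))/(-16743 + 127*79) = ((186 + 7881 + 8288) + 2*190*109)/(-16743 + 10033) = (16355 + 41420)/(-6710) = 57775*(-1/6710) = -11555/1342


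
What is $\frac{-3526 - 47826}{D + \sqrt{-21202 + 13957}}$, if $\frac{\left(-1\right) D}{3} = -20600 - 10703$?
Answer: $- \frac{34945036}{63905127} + \frac{25676 i \sqrt{805}}{1469817921} \approx -0.54683 + 0.00049563 i$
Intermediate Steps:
$D = 93909$ ($D = - 3 \left(-20600 - 10703\right) = \left(-3\right) \left(-31303\right) = 93909$)
$\frac{-3526 - 47826}{D + \sqrt{-21202 + 13957}} = \frac{-3526 - 47826}{93909 + \sqrt{-21202 + 13957}} = - \frac{51352}{93909 + \sqrt{-7245}} = - \frac{51352}{93909 + 3 i \sqrt{805}}$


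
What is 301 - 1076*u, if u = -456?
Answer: 490957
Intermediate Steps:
301 - 1076*u = 301 - 1076*(-456) = 301 + 490656 = 490957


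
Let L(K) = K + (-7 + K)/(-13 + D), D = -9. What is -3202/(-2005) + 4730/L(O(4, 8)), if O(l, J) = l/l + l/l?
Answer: 208797198/98245 ≈ 2125.3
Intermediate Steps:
O(l, J) = 2 (O(l, J) = 1 + 1 = 2)
L(K) = 7/22 + 21*K/22 (L(K) = K + (-7 + K)/(-13 - 9) = K + (-7 + K)/(-22) = K + (-7 + K)*(-1/22) = K + (7/22 - K/22) = 7/22 + 21*K/22)
-3202/(-2005) + 4730/L(O(4, 8)) = -3202/(-2005) + 4730/(7/22 + (21/22)*2) = -3202*(-1/2005) + 4730/(7/22 + 21/11) = 3202/2005 + 4730/(49/22) = 3202/2005 + 4730*(22/49) = 3202/2005 + 104060/49 = 208797198/98245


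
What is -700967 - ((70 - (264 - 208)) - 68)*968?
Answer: -648695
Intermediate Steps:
-700967 - ((70 - (264 - 208)) - 68)*968 = -700967 - ((70 - 1*56) - 68)*968 = -700967 - ((70 - 56) - 68)*968 = -700967 - (14 - 68)*968 = -700967 - (-54)*968 = -700967 - 1*(-52272) = -700967 + 52272 = -648695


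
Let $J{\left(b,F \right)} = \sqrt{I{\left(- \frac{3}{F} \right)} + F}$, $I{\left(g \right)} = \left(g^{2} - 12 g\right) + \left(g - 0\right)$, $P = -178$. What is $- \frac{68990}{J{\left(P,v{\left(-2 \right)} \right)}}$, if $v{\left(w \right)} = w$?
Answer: $\frac{27596 i \sqrt{65}}{13} \approx 17114.0 i$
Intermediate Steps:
$I{\left(g \right)} = g^{2} - 11 g$ ($I{\left(g \right)} = \left(g^{2} - 12 g\right) + \left(g + 0\right) = \left(g^{2} - 12 g\right) + g = g^{2} - 11 g$)
$J{\left(b,F \right)} = \sqrt{F - \frac{3 \left(-11 - \frac{3}{F}\right)}{F}}$ ($J{\left(b,F \right)} = \sqrt{- \frac{3}{F} \left(-11 - \frac{3}{F}\right) + F} = \sqrt{- \frac{3 \left(-11 - \frac{3}{F}\right)}{F} + F} = \sqrt{F - \frac{3 \left(-11 - \frac{3}{F}\right)}{F}}$)
$- \frac{68990}{J{\left(P,v{\left(-2 \right)} \right)}} = - \frac{68990}{\sqrt{-2 + \frac{9}{4} + \frac{33}{-2}}} = - \frac{68990}{\sqrt{-2 + 9 \cdot \frac{1}{4} + 33 \left(- \frac{1}{2}\right)}} = - \frac{68990}{\sqrt{-2 + \frac{9}{4} - \frac{33}{2}}} = - \frac{68990}{\sqrt{- \frac{65}{4}}} = - \frac{68990}{\frac{1}{2} i \sqrt{65}} = - 68990 \left(- \frac{2 i \sqrt{65}}{65}\right) = \frac{27596 i \sqrt{65}}{13}$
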